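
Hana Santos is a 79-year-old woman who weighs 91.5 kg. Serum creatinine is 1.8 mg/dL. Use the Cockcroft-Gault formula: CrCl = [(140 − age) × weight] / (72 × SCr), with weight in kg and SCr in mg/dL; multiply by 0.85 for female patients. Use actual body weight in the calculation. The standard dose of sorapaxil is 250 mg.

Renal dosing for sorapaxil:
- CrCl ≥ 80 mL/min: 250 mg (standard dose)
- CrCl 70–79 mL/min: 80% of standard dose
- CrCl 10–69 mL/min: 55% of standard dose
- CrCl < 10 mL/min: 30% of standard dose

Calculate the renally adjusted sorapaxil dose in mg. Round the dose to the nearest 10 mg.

140 mg

CrCl = (140 − 79) × 91.5 / (72 × 1.8) × 0.85 = 5581.5 / 129.60 × 0.85 ≈ 36.6 mL/min
CrCl ≈ 37 mL/min → bracket 10–69 mL/min.
55% of 250 mg = 137.5 mg → 140 mg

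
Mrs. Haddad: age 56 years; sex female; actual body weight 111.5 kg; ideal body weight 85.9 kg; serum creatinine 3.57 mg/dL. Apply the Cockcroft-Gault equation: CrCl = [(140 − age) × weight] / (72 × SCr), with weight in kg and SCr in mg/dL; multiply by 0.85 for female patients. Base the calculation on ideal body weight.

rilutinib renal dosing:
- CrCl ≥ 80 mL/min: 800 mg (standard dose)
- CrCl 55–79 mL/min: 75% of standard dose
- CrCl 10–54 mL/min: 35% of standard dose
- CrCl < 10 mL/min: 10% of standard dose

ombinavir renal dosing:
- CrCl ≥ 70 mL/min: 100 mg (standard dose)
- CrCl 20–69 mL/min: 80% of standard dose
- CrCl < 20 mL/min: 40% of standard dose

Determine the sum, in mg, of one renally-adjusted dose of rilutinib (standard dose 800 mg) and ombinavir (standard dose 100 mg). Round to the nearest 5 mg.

360 mg

CrCl = (140 − 56) × 85.9 / (72 × 3.57) × 0.85 = 7215.6 / 257.04 × 0.85 ≈ 23.9 mL/min
CrCl ≈ 24 mL/min.
rilutinib: 10–54 mL/min → 35% of 800 mg = 280 mg.
ombinavir: 20–69 mL/min → 80% of 100 mg = 80 mg.
Total = 280 + 80 = 360 mg.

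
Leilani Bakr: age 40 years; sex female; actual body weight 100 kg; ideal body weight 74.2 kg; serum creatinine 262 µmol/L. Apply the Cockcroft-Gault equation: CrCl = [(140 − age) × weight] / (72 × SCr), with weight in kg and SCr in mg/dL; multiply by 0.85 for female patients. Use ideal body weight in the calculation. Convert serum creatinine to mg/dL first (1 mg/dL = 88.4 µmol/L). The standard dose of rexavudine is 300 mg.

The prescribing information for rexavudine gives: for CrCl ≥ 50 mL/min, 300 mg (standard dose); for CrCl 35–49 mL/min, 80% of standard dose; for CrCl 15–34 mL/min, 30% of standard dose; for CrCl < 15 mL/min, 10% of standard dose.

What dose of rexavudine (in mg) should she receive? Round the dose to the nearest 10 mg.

SCr = 262 / 88.4 = 2.964 mg/dL
CrCl = (140 − 40) × 74.2 / (72 × 2.964) × 0.85 = 7420.0 / 213.41 × 0.85 ≈ 29.6 mL/min
CrCl ≈ 30 mL/min → bracket 15–34 mL/min.
30% of 300 mg = 90 mg

90 mg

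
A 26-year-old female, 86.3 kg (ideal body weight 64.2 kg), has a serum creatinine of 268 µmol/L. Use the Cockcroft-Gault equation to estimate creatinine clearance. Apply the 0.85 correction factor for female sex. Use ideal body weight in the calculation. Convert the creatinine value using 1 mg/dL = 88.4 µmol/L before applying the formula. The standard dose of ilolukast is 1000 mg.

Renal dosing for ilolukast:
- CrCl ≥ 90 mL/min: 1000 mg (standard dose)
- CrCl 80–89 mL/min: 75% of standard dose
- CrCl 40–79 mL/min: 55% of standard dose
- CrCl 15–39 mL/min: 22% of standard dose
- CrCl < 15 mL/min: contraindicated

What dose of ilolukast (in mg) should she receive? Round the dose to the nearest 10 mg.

220 mg

SCr = 268 / 88.4 = 3.032 mg/dL
CrCl = (140 − 26) × 64.2 / (72 × 3.032) × 0.85 = 7318.8 / 218.30 × 0.85 ≈ 28.5 mL/min
CrCl ≈ 28 mL/min → bracket 15–39 mL/min.
22% of 1000 mg = 220 mg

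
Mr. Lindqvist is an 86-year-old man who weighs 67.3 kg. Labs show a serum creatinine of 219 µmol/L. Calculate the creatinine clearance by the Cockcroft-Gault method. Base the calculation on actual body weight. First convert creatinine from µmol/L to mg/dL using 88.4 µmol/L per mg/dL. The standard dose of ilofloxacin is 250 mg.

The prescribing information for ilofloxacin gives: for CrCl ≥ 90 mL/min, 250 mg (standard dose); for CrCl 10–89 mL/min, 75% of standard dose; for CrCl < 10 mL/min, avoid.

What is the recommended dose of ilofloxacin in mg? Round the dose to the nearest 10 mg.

SCr = 219 / 88.4 = 2.477 mg/dL
CrCl = (140 − 86) × 67.3 / (72 × 2.477) = 3634.2 / 178.34 ≈ 20.4 mL/min
CrCl ≈ 20 mL/min → bracket 10–89 mL/min.
75% of 250 mg = 187.5 mg → 190 mg

190 mg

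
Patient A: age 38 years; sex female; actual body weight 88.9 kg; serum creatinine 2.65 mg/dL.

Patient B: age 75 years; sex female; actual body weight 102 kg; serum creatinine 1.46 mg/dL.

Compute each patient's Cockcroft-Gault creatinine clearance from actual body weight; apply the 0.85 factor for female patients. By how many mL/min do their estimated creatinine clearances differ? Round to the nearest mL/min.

13 mL/min

Patient A: CrCl = (140 − 38) × 88.9 / (72 × 2.65) × 0.85 = 9067.8 / 190.80 × 0.85 ≈ 40.4 mL/min
Patient B: CrCl = (140 − 75) × 102 / (72 × 1.46) × 0.85 = 6630.0 / 105.12 × 0.85 ≈ 53.6 mL/min
|40.4 − 53.6| = 13.2 mL/min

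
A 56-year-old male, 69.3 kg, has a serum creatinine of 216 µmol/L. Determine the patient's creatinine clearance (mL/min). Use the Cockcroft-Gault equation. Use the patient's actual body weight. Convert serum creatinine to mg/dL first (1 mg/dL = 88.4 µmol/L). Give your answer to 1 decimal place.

33.1 mL/min

SCr = 216 / 88.4 = 2.443 mg/dL
CrCl = (140 − 56) × 69.3 / (72 × 2.443) = 5821.2 / 175.90 ≈ 33.1 mL/min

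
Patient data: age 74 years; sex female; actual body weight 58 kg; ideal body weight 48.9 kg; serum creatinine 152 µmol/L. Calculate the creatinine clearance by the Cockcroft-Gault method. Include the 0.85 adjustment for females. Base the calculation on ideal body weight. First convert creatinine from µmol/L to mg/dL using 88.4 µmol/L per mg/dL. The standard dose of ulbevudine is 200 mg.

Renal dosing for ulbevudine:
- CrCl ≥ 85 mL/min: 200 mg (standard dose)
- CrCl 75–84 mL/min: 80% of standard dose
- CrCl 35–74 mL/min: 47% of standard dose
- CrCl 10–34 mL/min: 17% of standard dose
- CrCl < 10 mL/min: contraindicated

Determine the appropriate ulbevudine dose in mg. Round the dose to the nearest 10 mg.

30 mg

SCr = 152 / 88.4 = 1.719 mg/dL
CrCl = (140 − 74) × 48.9 / (72 × 1.719) × 0.85 = 3227.4 / 123.77 × 0.85 ≈ 22.2 mL/min
CrCl ≈ 22 mL/min → bracket 10–34 mL/min.
17% of 200 mg = 34 mg → 30 mg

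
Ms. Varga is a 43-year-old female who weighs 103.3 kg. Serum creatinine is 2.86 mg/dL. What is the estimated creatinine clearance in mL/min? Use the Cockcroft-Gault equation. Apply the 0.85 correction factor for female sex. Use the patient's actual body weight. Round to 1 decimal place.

CrCl = (140 − 43) × 103.3 / (72 × 2.86) × 0.85 = 10020.1 / 205.92 × 0.85 ≈ 41.4 mL/min

41.4 mL/min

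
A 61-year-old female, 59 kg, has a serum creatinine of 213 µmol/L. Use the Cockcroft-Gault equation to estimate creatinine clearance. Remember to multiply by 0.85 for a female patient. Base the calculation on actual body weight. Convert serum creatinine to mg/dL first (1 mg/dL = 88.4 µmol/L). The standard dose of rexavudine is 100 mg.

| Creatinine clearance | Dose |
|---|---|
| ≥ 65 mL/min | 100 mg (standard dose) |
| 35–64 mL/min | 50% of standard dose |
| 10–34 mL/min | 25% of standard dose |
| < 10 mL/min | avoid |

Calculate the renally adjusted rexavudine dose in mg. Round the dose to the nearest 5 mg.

25 mg

SCr = 213 / 88.4 = 2.41 mg/dL
CrCl = (140 − 61) × 59 / (72 × 2.41) × 0.85 = 4661.0 / 173.52 × 0.85 ≈ 22.8 mL/min
CrCl ≈ 23 mL/min → bracket 10–34 mL/min.
25% of 100 mg = 25 mg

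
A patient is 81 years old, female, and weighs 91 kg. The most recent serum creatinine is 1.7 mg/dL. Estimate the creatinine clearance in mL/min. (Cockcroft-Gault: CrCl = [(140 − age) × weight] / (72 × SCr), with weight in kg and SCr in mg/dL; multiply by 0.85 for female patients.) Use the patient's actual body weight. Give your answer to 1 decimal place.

37.3 mL/min

CrCl = (140 − 81) × 91 / (72 × 1.7) × 0.85 = 5369.0 / 122.40 × 0.85 ≈ 37.3 mL/min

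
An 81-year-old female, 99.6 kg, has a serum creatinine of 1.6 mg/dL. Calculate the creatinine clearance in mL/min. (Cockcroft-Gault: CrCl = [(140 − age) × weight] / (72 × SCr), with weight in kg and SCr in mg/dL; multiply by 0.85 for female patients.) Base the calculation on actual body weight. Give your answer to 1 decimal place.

43.4 mL/min

CrCl = (140 − 81) × 99.6 / (72 × 1.6) × 0.85 = 5876.4 / 115.20 × 0.85 ≈ 43.4 mL/min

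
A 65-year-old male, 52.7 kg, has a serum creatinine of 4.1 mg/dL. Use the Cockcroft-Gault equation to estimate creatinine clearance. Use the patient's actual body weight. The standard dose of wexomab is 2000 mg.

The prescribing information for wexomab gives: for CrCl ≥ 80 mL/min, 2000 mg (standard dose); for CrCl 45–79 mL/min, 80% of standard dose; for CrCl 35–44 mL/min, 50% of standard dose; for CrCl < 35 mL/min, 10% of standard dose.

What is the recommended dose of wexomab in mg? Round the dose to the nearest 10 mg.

CrCl = (140 − 65) × 52.7 / (72 × 4.1) = 3952.5 / 295.20 ≈ 13.4 mL/min
CrCl ≈ 13 mL/min → bracket < 35 mL/min.
10% of 2000 mg = 200 mg

200 mg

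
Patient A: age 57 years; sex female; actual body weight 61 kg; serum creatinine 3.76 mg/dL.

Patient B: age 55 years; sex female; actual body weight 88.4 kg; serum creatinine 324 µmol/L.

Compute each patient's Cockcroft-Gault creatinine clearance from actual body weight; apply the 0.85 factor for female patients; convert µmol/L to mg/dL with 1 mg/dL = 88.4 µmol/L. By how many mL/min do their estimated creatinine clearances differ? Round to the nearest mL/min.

8 mL/min

Patient A: CrCl = (140 − 57) × 61 / (72 × 3.76) × 0.85 = 5063.0 / 270.72 × 0.85 ≈ 15.9 mL/min
Patient B: SCr = 324 / 88.4 = 3.665 mg/dL
Patient B: CrCl = (140 − 55) × 88.4 / (72 × 3.665) × 0.85 = 7514.0 / 263.88 × 0.85 ≈ 24.2 mL/min
|15.9 − 24.2| = 8.3 mL/min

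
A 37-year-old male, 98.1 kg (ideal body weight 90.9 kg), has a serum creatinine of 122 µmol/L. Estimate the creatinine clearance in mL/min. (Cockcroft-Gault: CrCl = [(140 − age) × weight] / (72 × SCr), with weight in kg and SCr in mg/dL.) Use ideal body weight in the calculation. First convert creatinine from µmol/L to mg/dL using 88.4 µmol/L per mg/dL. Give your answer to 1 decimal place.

SCr = 122 / 88.4 = 1.38 mg/dL
CrCl = (140 − 37) × 90.9 / (72 × 1.38) = 9362.7 / 99.36 ≈ 94.2 mL/min

94.2 mL/min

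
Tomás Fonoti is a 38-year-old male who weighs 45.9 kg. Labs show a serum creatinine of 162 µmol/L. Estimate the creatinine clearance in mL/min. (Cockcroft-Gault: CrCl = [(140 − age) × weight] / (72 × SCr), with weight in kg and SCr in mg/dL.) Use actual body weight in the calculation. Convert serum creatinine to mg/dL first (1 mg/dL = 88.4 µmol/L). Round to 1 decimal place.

SCr = 162 / 88.4 = 1.833 mg/dL
CrCl = (140 − 38) × 45.9 / (72 × 1.833) = 4681.8 / 131.98 ≈ 35.5 mL/min

35.5 mL/min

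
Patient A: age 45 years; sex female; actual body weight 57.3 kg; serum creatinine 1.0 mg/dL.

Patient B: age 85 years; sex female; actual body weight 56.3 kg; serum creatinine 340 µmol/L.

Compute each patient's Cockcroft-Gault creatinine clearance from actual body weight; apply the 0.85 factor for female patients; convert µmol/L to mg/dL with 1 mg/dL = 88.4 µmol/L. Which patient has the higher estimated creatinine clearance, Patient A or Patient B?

Patient A

Patient A: CrCl = (140 − 45) × 57.3 / (72 × 1) × 0.85 = 5443.5 / 72.00 × 0.85 ≈ 64.3 mL/min
Patient B: SCr = 340 / 88.4 = 3.846 mg/dL
Patient B: CrCl = (140 − 85) × 56.3 / (72 × 3.846) × 0.85 = 3096.5 / 276.91 × 0.85 ≈ 9.5 mL/min
64.3 vs 9.5 mL/min → Patient A is higher.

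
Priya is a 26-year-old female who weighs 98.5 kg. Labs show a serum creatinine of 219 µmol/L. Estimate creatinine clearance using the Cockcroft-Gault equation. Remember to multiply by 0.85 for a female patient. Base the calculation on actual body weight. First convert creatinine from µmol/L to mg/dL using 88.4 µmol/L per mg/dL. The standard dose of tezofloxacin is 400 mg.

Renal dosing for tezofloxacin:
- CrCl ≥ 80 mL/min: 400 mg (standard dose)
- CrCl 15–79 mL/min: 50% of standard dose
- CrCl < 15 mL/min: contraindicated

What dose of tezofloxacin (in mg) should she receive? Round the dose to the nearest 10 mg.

SCr = 219 / 88.4 = 2.477 mg/dL
CrCl = (140 − 26) × 98.5 / (72 × 2.477) × 0.85 = 11229.0 / 178.34 × 0.85 ≈ 53.5 mL/min
CrCl ≈ 54 mL/min → bracket 15–79 mL/min.
50% of 400 mg = 200 mg

200 mg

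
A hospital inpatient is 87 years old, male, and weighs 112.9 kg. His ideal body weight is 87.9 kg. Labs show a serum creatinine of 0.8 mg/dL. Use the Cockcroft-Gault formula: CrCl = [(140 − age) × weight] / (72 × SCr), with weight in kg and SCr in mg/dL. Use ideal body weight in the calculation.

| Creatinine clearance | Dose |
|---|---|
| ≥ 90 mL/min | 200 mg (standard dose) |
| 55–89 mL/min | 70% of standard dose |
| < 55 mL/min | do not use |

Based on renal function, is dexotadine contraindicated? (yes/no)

CrCl = (140 − 87) × 87.9 / (72 × 0.8) = 4658.7 / 57.60 ≈ 80.9 mL/min
CrCl ≈ 81 mL/min, which is ≥ 55 mL/min.

no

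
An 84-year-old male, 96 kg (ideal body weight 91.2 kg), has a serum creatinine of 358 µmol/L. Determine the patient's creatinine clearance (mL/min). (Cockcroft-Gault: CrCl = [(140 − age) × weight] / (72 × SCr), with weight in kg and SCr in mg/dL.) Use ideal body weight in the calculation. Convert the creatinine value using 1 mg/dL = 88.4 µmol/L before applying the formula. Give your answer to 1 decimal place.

17.5 mL/min

SCr = 358 / 88.4 = 4.05 mg/dL
CrCl = (140 − 84) × 91.2 / (72 × 4.05) = 5107.2 / 291.60 ≈ 17.5 mL/min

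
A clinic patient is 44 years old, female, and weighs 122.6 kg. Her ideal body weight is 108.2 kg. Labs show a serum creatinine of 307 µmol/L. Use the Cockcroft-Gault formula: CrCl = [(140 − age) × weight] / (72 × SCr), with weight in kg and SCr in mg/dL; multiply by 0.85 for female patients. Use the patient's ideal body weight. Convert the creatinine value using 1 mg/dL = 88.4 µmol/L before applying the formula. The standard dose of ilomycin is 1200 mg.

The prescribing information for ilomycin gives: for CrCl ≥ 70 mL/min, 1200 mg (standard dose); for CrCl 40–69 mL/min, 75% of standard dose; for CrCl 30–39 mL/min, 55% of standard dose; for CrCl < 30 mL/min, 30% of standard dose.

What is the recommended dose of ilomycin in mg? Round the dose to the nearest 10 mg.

SCr = 307 / 88.4 = 3.473 mg/dL
CrCl = (140 − 44) × 108.2 / (72 × 3.473) × 0.85 = 10387.2 / 250.06 × 0.85 ≈ 35.3 mL/min
CrCl ≈ 35 mL/min → bracket 30–39 mL/min.
55% of 1200 mg = 660 mg

660 mg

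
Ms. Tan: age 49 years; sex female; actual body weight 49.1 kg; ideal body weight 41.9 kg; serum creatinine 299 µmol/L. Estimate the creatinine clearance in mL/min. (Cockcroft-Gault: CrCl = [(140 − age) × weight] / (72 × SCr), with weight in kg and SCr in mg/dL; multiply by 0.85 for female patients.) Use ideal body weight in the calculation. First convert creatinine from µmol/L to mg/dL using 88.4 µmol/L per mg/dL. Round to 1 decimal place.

13.3 mL/min

SCr = 299 / 88.4 = 3.382 mg/dL
CrCl = (140 − 49) × 41.9 / (72 × 3.382) × 0.85 = 3812.9 / 243.50 × 0.85 ≈ 13.3 mL/min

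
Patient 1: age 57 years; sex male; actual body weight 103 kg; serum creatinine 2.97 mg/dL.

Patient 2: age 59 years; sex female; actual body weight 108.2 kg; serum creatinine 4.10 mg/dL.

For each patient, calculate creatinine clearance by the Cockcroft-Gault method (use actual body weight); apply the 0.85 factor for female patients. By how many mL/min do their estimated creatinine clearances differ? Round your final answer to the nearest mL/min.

Patient 1: CrCl = (140 − 57) × 103 / (72 × 2.97) = 8549.0 / 213.84 ≈ 40.0 mL/min
Patient 2: CrCl = (140 − 59) × 108.2 / (72 × 4.1) × 0.85 = 8764.2 / 295.20 × 0.85 ≈ 25.2 mL/min
|40.0 − 25.2| = 14.8 mL/min

15 mL/min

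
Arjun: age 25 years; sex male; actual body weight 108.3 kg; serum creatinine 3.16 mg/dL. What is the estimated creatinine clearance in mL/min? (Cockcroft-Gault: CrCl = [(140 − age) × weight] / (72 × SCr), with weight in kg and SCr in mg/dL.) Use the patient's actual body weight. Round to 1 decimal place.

54.7 mL/min

CrCl = (140 − 25) × 108.3 / (72 × 3.16) = 12454.5 / 227.52 ≈ 54.7 mL/min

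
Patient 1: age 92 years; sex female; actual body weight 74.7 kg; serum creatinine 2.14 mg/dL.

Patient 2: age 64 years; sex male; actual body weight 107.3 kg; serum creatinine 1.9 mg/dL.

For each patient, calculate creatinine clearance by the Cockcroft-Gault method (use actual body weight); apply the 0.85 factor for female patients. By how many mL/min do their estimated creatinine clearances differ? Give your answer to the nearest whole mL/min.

Patient 1: CrCl = (140 − 92) × 74.7 / (72 × 2.14) × 0.85 = 3585.6 / 154.08 × 0.85 ≈ 19.8 mL/min
Patient 2: CrCl = (140 − 64) × 107.3 / (72 × 1.9) = 8154.8 / 136.80 ≈ 59.6 mL/min
|19.8 − 59.6| = 39.8 mL/min

40 mL/min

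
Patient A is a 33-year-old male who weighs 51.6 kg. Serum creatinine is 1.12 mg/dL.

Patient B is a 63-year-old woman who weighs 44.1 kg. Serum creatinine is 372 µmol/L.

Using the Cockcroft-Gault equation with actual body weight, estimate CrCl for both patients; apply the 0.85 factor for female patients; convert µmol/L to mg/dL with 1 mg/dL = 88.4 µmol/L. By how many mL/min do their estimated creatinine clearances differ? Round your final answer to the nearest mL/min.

Patient A: CrCl = (140 − 33) × 51.6 / (72 × 1.12) = 5521.2 / 80.64 ≈ 68.5 mL/min
Patient B: SCr = 372 / 88.4 = 4.208 mg/dL
Patient B: CrCl = (140 − 63) × 44.1 / (72 × 4.208) × 0.85 = 3395.7 / 302.98 × 0.85 ≈ 9.5 mL/min
|68.5 − 9.5| = 59.0 mL/min

59 mL/min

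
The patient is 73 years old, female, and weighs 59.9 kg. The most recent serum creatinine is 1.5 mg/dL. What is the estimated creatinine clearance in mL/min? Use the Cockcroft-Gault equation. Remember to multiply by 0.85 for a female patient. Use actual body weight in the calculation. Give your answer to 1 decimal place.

31.6 mL/min

CrCl = (140 − 73) × 59.9 / (72 × 1.5) × 0.85 = 4013.3 / 108.00 × 0.85 ≈ 31.6 mL/min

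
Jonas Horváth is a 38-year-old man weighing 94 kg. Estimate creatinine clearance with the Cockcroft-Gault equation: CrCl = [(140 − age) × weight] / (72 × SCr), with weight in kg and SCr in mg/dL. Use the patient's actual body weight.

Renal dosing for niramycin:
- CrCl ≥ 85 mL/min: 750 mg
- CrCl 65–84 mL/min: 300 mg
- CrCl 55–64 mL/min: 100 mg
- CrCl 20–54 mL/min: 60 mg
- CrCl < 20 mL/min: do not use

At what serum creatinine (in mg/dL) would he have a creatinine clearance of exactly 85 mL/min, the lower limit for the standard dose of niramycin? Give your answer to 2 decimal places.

Standard dose requires CrCl ≥ 85 mL/min.
Set (140 − 38) × 94 / (72 × SCr) = 85
SCr = (140 − 38) × 94 / (72 × 85) = 1.567 mg/dL

1.57 mg/dL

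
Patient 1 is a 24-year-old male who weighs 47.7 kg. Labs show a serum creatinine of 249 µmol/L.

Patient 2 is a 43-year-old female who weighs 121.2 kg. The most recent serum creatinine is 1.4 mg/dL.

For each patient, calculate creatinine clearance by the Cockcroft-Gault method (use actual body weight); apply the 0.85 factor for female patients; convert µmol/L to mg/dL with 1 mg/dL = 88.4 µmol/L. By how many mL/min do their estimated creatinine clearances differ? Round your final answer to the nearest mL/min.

Patient 1: SCr = 249 / 88.4 = 2.817 mg/dL
Patient 1: CrCl = (140 − 24) × 47.7 / (72 × 2.817) = 5533.2 / 202.82 ≈ 27.3 mL/min
Patient 2: CrCl = (140 − 43) × 121.2 / (72 × 1.4) × 0.85 = 11756.4 / 100.80 × 0.85 ≈ 99.1 mL/min
|27.3 − 99.1| = 71.8 mL/min

72 mL/min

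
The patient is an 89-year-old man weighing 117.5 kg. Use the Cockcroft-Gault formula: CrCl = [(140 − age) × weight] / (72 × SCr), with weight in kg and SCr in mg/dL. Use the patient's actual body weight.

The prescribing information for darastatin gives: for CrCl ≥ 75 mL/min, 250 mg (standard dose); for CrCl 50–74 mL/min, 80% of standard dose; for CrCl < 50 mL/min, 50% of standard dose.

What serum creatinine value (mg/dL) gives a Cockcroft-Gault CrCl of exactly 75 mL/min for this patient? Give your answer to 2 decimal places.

Standard dose requires CrCl ≥ 75 mL/min.
Set (140 − 89) × 117.5 / (72 × SCr) = 75
SCr = (140 − 89) × 117.5 / (72 × 75) = 1.110 mg/dL

1.11 mg/dL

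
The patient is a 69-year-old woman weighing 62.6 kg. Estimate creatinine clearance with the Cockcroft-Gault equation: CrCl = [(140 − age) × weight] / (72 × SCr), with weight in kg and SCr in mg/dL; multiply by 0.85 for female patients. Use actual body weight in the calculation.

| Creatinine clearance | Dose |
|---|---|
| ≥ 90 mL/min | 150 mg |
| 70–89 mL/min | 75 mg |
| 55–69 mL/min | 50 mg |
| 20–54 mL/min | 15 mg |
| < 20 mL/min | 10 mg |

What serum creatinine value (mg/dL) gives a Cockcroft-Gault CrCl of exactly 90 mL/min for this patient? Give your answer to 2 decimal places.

Standard dose requires CrCl ≥ 90 mL/min.
Set (140 − 69) × 62.6 × 0.85 / (72 × SCr) = 90
SCr = (140 − 69) × 62.6 × 0.85 / (72 × 90) = 0.583 mg/dL

0.58 mg/dL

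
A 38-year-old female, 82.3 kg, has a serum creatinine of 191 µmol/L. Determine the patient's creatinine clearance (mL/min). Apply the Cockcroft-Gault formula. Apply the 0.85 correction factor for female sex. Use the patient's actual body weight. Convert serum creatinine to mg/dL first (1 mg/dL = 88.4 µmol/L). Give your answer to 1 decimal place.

45.9 mL/min

SCr = 191 / 88.4 = 2.161 mg/dL
CrCl = (140 − 38) × 82.3 / (72 × 2.161) × 0.85 = 8394.6 / 155.59 × 0.85 ≈ 45.9 mL/min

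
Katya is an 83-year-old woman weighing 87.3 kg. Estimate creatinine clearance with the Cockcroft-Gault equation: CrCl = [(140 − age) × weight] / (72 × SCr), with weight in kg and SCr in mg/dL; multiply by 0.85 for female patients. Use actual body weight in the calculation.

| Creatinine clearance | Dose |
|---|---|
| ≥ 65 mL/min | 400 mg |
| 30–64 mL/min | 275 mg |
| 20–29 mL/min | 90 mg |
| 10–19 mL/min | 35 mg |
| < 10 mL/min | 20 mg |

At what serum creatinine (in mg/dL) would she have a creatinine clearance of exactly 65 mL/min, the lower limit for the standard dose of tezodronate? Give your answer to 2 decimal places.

Standard dose requires CrCl ≥ 65 mL/min.
Set (140 − 83) × 87.3 × 0.85 / (72 × SCr) = 65
SCr = (140 − 83) × 87.3 × 0.85 / (72 × 65) = 0.904 mg/dL

0.90 mg/dL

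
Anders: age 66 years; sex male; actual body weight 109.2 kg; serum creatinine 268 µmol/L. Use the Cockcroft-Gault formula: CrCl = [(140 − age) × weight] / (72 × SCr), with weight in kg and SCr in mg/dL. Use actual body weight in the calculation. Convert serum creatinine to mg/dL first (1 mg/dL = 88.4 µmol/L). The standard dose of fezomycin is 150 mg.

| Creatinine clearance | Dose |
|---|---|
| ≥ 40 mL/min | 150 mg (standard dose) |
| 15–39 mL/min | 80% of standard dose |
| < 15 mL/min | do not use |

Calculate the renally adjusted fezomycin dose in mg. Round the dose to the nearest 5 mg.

120 mg

SCr = 268 / 88.4 = 3.032 mg/dL
CrCl = (140 − 66) × 109.2 / (72 × 3.032) = 8080.8 / 218.30 ≈ 37.0 mL/min
CrCl ≈ 37 mL/min → bracket 15–39 mL/min.
80% of 150 mg = 120 mg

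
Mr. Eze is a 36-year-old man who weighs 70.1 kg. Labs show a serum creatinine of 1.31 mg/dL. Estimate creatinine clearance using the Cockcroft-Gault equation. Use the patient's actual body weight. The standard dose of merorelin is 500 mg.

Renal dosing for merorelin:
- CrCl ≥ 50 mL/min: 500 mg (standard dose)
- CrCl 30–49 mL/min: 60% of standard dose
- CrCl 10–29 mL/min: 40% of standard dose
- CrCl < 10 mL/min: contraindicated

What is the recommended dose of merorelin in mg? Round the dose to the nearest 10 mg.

500 mg

CrCl = (140 − 36) × 70.1 / (72 × 1.31) = 7290.4 / 94.32 ≈ 77.3 mL/min
CrCl ≈ 77 mL/min → bracket ≥ 50 mL/min.
100% of 500 mg = 500 mg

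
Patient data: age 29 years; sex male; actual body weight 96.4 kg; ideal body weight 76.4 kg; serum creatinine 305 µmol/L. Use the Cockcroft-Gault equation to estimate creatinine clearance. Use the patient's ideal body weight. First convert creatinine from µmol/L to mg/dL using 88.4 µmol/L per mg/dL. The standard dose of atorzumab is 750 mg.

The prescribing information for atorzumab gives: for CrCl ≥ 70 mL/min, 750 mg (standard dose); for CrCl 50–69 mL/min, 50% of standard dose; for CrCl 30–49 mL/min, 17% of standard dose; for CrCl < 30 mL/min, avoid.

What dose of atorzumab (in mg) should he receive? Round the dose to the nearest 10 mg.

130 mg

SCr = 305 / 88.4 = 3.45 mg/dL
CrCl = (140 − 29) × 76.4 / (72 × 3.45) = 8480.4 / 248.40 ≈ 34.1 mL/min
CrCl ≈ 34 mL/min → bracket 30–49 mL/min.
17% of 750 mg = 127.5 mg → 130 mg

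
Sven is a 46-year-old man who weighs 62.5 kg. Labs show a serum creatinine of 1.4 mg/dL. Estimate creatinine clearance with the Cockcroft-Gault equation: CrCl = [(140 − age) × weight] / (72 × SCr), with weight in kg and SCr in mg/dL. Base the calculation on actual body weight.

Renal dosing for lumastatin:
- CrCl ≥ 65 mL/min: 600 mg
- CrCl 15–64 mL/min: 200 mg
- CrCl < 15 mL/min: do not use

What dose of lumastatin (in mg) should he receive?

CrCl = (140 − 46) × 62.5 / (72 × 1.4) = 5875.0 / 100.80 ≈ 58.3 mL/min
CrCl ≈ 58 mL/min → bracket 15–64 mL/min.
Dose for this bracket: 200 mg.

200 mg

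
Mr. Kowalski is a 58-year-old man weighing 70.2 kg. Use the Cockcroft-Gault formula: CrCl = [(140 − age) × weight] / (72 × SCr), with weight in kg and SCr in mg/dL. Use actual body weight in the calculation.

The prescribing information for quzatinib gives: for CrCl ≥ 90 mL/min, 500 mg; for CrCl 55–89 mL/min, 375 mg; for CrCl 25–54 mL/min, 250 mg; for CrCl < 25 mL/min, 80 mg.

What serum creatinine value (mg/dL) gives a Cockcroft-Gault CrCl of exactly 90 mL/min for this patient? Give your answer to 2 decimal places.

Standard dose requires CrCl ≥ 90 mL/min.
Set (140 − 58) × 70.2 / (72 × SCr) = 90
SCr = (140 − 58) × 70.2 / (72 × 90) = 0.888 mg/dL

0.89 mg/dL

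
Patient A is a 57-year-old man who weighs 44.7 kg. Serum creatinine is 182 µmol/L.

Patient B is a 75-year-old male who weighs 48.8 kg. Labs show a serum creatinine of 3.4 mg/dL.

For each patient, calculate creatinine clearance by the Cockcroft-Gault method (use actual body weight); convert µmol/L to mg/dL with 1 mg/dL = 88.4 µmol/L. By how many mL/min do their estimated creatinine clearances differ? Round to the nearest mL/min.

12 mL/min

Patient A: SCr = 182 / 88.4 = 2.059 mg/dL
Patient A: CrCl = (140 − 57) × 44.7 / (72 × 2.059) = 3710.1 / 148.25 ≈ 25.0 mL/min
Patient B: CrCl = (140 − 75) × 48.8 / (72 × 3.4) = 3172.0 / 244.80 ≈ 13.0 mL/min
|25.0 − 13.0| = 12.0 mL/min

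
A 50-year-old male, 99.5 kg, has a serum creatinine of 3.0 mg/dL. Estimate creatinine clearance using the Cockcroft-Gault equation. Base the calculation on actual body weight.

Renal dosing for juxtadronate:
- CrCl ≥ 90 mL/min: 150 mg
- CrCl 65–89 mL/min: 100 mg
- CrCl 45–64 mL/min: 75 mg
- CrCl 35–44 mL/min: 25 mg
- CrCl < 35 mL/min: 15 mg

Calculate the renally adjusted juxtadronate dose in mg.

CrCl = (140 − 50) × 99.5 / (72 × 3) = 8955.0 / 216.00 ≈ 41.5 mL/min
CrCl ≈ 41 mL/min → bracket 35–44 mL/min.
Dose for this bracket: 25 mg.

25 mg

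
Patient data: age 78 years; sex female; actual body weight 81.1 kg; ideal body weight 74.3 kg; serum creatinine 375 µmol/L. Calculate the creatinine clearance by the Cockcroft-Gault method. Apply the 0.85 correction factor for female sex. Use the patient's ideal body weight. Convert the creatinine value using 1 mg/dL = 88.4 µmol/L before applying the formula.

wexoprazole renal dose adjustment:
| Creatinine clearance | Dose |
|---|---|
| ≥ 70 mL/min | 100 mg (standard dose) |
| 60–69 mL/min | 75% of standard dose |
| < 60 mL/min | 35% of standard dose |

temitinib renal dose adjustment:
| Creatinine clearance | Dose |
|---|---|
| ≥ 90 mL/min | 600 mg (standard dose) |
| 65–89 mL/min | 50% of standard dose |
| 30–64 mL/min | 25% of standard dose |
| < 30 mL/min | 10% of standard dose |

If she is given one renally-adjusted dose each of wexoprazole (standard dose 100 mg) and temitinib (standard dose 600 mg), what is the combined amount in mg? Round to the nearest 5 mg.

95 mg

SCr = 375 / 88.4 = 4.242 mg/dL
CrCl = (140 − 78) × 74.3 / (72 × 4.242) × 0.85 = 4606.6 / 305.42 × 0.85 ≈ 12.8 mL/min
CrCl ≈ 13 mL/min.
wexoprazole: < 60 mL/min → 35% of 100 mg = 35 mg.
temitinib: < 30 mL/min → 10% of 600 mg = 60 mg.
Total = 35 + 60 = 95 mg.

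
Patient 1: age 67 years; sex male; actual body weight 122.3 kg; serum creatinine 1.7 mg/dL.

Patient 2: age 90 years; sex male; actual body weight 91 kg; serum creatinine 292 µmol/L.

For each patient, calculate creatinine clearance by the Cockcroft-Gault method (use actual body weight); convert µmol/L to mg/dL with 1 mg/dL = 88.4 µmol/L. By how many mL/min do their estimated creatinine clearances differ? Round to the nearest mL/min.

Patient 1: CrCl = (140 − 67) × 122.3 / (72 × 1.7) = 8927.9 / 122.40 ≈ 72.9 mL/min
Patient 2: SCr = 292 / 88.4 = 3.303 mg/dL
Patient 2: CrCl = (140 − 90) × 91 / (72 × 3.303) = 4550.0 / 237.82 ≈ 19.1 mL/min
|72.9 − 19.1| = 53.8 mL/min

54 mL/min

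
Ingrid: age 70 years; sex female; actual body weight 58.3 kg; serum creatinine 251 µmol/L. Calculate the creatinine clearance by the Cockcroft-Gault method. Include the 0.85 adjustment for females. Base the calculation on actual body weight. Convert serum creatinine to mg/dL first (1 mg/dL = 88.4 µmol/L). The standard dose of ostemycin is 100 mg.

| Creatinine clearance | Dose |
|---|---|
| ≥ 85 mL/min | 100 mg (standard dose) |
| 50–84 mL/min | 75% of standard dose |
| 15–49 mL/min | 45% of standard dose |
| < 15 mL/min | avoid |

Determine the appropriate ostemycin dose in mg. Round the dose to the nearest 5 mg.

SCr = 251 / 88.4 = 2.839 mg/dL
CrCl = (140 − 70) × 58.3 / (72 × 2.839) × 0.85 = 4081.0 / 204.41 × 0.85 ≈ 17.0 mL/min
CrCl ≈ 17 mL/min → bracket 15–49 mL/min.
45% of 100 mg = 45 mg

45 mg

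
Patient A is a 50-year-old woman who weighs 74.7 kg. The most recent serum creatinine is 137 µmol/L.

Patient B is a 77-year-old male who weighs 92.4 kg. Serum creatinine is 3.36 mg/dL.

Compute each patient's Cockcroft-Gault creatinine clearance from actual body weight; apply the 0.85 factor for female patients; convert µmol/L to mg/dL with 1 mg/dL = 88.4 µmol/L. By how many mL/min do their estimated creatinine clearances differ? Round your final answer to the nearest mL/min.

27 mL/min

Patient A: SCr = 137 / 88.4 = 1.55 mg/dL
Patient A: CrCl = (140 − 50) × 74.7 / (72 × 1.55) × 0.85 = 6723.0 / 111.60 × 0.85 ≈ 51.2 mL/min
Patient B: CrCl = (140 − 77) × 92.4 / (72 × 3.36) = 5821.2 / 241.92 ≈ 24.1 mL/min
|51.2 − 24.1| = 27.1 mL/min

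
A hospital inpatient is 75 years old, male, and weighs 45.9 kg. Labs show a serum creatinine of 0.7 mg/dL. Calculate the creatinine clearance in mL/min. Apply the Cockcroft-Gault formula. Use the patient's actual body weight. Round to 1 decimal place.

CrCl = (140 − 75) × 45.9 / (72 × 0.7) = 2983.5 / 50.40 ≈ 59.2 mL/min

59.2 mL/min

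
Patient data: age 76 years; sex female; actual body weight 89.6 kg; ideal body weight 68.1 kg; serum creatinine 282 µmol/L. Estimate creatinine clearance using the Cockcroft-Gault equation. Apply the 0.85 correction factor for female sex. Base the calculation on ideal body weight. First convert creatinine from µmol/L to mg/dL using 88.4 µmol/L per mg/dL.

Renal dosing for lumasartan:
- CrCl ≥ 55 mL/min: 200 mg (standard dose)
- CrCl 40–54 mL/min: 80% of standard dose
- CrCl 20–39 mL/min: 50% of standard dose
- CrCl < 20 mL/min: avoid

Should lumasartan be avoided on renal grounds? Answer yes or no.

SCr = 282 / 88.4 = 3.19 mg/dL
CrCl = (140 − 76) × 68.1 / (72 × 3.19) × 0.85 = 4358.4 / 229.68 × 0.85 ≈ 16.1 mL/min
CrCl ≈ 16 mL/min, which is < 20 mL/min.

yes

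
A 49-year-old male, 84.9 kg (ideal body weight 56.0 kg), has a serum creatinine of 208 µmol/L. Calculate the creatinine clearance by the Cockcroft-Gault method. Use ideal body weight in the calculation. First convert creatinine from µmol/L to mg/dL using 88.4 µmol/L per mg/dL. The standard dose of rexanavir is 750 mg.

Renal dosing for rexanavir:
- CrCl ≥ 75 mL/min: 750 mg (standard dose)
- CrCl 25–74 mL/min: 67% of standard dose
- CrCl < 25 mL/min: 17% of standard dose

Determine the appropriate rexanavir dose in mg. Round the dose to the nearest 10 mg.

SCr = 208 / 88.4 = 2.353 mg/dL
CrCl = (140 − 49) × 56 / (72 × 2.353) = 5096.0 / 169.42 ≈ 30.1 mL/min
CrCl ≈ 30 mL/min → bracket 25–74 mL/min.
67% of 750 mg = 502.5 mg → 500 mg

500 mg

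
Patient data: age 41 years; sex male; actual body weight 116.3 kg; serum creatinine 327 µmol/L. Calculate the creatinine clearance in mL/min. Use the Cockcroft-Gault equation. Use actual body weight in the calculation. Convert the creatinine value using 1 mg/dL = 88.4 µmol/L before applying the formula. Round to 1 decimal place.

SCr = 327 / 88.4 = 3.699 mg/dL
CrCl = (140 − 41) × 116.3 / (72 × 3.699) = 11513.7 / 266.33 ≈ 43.2 mL/min

43.2 mL/min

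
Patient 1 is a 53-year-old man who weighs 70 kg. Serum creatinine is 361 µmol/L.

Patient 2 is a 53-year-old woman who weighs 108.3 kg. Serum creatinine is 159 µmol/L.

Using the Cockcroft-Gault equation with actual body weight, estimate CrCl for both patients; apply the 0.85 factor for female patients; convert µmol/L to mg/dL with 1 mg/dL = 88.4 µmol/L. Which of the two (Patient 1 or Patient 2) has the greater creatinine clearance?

Patient 2

Patient 1: SCr = 361 / 88.4 = 4.084 mg/dL
Patient 1: CrCl = (140 − 53) × 70 / (72 × 4.084) = 6090.0 / 294.05 ≈ 20.7 mL/min
Patient 2: SCr = 159 / 88.4 = 1.799 mg/dL
Patient 2: CrCl = (140 − 53) × 108.3 / (72 × 1.799) × 0.85 = 9422.1 / 129.53 × 0.85 ≈ 61.8 mL/min
20.7 vs 61.8 mL/min → Patient 2 is higher.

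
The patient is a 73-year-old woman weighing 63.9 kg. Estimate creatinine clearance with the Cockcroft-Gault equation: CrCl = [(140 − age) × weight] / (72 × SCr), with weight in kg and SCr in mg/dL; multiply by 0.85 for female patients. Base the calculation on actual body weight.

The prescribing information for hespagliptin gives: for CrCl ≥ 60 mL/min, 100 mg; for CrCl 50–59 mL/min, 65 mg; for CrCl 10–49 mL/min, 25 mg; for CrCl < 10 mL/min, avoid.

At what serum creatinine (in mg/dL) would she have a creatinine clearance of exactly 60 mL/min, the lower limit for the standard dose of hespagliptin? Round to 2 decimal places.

Standard dose requires CrCl ≥ 60 mL/min.
Set (140 − 73) × 63.9 × 0.85 / (72 × SCr) = 60
SCr = (140 − 73) × 63.9 × 0.85 / (72 × 60) = 0.842 mg/dL

0.84 mg/dL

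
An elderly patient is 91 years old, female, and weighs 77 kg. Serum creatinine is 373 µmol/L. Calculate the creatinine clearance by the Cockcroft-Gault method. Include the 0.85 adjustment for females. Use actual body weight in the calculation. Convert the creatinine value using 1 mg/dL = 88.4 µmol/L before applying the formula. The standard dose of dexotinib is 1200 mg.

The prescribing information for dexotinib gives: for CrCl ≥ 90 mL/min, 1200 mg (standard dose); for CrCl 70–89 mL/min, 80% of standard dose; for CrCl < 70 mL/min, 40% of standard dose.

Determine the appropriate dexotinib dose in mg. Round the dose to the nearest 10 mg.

480 mg

SCr = 373 / 88.4 = 4.219 mg/dL
CrCl = (140 − 91) × 77 / (72 × 4.219) × 0.85 = 3773.0 / 303.77 × 0.85 ≈ 10.6 mL/min
CrCl ≈ 11 mL/min → bracket < 70 mL/min.
40% of 1200 mg = 480 mg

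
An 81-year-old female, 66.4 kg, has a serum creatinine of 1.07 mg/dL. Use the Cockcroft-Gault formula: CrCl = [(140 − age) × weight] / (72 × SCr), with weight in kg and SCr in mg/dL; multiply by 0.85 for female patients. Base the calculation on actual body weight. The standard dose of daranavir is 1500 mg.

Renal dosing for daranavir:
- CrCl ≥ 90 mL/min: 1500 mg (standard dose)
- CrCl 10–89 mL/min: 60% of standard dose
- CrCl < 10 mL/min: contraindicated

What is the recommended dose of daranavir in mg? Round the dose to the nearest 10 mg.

CrCl = (140 − 81) × 66.4 / (72 × 1.07) × 0.85 = 3917.6 / 77.04 × 0.85 ≈ 43.2 mL/min
CrCl ≈ 43 mL/min → bracket 10–89 mL/min.
60% of 1500 mg = 900 mg

900 mg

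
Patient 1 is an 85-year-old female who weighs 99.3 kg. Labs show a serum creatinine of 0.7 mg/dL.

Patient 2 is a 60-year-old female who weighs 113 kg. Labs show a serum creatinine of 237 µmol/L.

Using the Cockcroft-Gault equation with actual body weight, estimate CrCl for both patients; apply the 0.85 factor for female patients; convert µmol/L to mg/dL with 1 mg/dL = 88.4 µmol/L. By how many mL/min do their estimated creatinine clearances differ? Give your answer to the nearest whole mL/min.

52 mL/min

Patient 1: CrCl = (140 − 85) × 99.3 / (72 × 0.7) × 0.85 = 5461.5 / 50.40 × 0.85 ≈ 92.1 mL/min
Patient 2: SCr = 237 / 88.4 = 2.681 mg/dL
Patient 2: CrCl = (140 − 60) × 113 / (72 × 2.681) × 0.85 = 9040.0 / 193.03 × 0.85 ≈ 39.8 mL/min
|92.1 − 39.8| = 52.3 mL/min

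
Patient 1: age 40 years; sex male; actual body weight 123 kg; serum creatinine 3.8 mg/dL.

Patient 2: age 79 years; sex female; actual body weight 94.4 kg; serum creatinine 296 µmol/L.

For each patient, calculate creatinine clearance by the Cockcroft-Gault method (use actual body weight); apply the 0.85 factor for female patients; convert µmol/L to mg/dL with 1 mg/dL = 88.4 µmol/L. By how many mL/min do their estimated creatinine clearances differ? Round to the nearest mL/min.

Patient 1: CrCl = (140 − 40) × 123 / (72 × 3.8) = 12300.0 / 273.60 ≈ 45.0 mL/min
Patient 2: SCr = 296 / 88.4 = 3.348 mg/dL
Patient 2: CrCl = (140 − 79) × 94.4 / (72 × 3.348) × 0.85 = 5758.4 / 241.06 × 0.85 ≈ 20.3 mL/min
|45.0 − 20.3| = 24.7 mL/min

25 mL/min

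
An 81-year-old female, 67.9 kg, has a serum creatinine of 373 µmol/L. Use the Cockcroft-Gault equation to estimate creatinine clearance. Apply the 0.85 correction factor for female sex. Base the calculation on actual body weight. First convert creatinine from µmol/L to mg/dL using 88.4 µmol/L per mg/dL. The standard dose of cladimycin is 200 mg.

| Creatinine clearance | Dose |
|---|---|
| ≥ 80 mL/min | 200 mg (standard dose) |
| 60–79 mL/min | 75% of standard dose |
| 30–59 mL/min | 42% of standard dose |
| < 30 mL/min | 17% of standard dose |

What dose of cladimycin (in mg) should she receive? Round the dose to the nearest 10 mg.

SCr = 373 / 88.4 = 4.219 mg/dL
CrCl = (140 − 81) × 67.9 / (72 × 4.219) × 0.85 = 4006.1 / 303.77 × 0.85 ≈ 11.2 mL/min
CrCl ≈ 11 mL/min → bracket < 30 mL/min.
17% of 200 mg = 34 mg → 30 mg

30 mg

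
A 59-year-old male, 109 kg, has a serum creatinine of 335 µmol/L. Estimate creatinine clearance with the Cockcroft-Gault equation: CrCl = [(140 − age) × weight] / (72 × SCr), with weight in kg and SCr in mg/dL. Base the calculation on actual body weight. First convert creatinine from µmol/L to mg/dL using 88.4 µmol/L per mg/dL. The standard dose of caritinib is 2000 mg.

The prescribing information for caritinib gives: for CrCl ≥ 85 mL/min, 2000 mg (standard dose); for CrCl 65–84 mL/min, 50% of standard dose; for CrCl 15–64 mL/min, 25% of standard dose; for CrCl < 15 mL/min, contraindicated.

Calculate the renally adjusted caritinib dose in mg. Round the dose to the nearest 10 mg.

500 mg

SCr = 335 / 88.4 = 3.79 mg/dL
CrCl = (140 − 59) × 109 / (72 × 3.79) = 8829.0 / 272.88 ≈ 32.4 mL/min
CrCl ≈ 32 mL/min → bracket 15–64 mL/min.
25% of 2000 mg = 500 mg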